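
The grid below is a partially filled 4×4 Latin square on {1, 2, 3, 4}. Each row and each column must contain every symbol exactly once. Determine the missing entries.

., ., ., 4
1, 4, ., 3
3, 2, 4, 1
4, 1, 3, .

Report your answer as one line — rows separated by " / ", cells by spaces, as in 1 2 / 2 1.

2 3 1 4 / 1 4 2 3 / 3 2 4 1 / 4 1 3 2

(r1,c1) = 2
(r1,c2) = 3
(r1,c3) = 1
(r2,c3) = 2
(r4,c4) = 2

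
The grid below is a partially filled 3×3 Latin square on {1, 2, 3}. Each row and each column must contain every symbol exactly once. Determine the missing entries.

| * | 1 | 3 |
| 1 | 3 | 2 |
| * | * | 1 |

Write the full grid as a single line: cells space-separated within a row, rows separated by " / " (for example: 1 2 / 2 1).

(r1,c1) = 2
(r3,c1) = 3
(r3,c2) = 2

2 1 3 / 1 3 2 / 3 2 1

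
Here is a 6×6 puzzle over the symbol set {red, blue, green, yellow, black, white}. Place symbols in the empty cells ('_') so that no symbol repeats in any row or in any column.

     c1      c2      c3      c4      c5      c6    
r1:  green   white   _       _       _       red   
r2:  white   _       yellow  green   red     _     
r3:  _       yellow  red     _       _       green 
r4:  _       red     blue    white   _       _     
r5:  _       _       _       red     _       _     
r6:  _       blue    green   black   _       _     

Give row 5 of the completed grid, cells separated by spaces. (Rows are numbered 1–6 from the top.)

blue green white red black yellow

row 1 has {red,green,white}; column 3 has {red,blue,green,yellow} — only black is left for (r1,c3).
row 2 has {red,green,yellow,white}; column 2 has {red,blue,yellow,white} — only black is left for (r2,c2).
row 2 has {red,green,yellow,black,white}; column 6 has {red,green} — only blue is left for (r2,c6).
row 3 has {red,green,yellow}; column 4 has {red,green,black,white} — only blue is left for (r3,c4).
row 5 has {red}; column 2 has {red,blue,yellow,black,white} — only green is left for (r5,c2).
row 5 has {red,green}; column 3 has {red,blue,green,yellow,black} — only white is left for (r5,c3).
row 1 has {red,green,black,white}; column 4 has {red,blue,green,black,white} — only yellow is left for (r1,c4).
row 1 has {red,green,yellow,black,white}; column 5 has {red} — only blue is left for (r1,c5).
row 3 has {red,blue,green,yellow}; column 1 has {green,white} — only black is left for (r3,c1).
row 3 has {red,blue,green,yellow,black}; column 5 has {red,blue} — only white is left for (r3,c5).
row 4 has {red,blue,white}; column 1 has {green,black,white} — only yellow is left for (r4,c1).
row 4 has {red,blue,yellow,white}; column 6 has {red,blue,green} — only black is left for (r4,c6).
row 5 has {red,green,white}; column 1 has {green,yellow,black,white} — only blue is left for (r5,c1).
row 5 has {red,blue,green,white}; column 6 has {red,blue,green,black} — only yellow is left for (r5,c6).
row 6 has {blue,green,black}; column 1 has {blue,green,yellow,black,white} — only red is left for (r6,c1).
row 6 has {red,blue,green,black}; column 5 has {red,blue,white} — only yellow is left for (r6,c5).
row 6 has {red,blue,green,yellow,black}; column 6 has {red,blue,green,yellow,black} — only white is left for (r6,c6).
row 4 has {red,blue,yellow,black,white}; column 5 has {red,blue,yellow,white} — only green is left for (r4,c5).
row 5 has {red,blue,green,yellow,white}; column 5 has {red,blue,green,yellow,white} — only black is left for (r5,c5).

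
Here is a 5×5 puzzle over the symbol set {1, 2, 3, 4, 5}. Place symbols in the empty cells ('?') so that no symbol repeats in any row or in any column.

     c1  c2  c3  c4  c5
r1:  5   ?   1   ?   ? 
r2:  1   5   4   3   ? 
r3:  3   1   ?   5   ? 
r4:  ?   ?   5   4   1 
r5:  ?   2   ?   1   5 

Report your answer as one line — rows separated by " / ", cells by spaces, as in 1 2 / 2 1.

At row 1, column 4: row 1 has {1,5}; column 4 has {1,3,4,5}; that leaves 2.
At row 2, column 5: row 2 has {1,3,4,5}; column 5 has {1,5}; that leaves 2.
At row 3, column 3: row 3 has {1,3,5}; column 3 has {1,4,5}; that leaves 2.
At row 3, column 5: row 3 has {1,2,3,5}; column 5 has {1,2,5}; that leaves 4.
At row 4, column 1: row 4 has {1,4,5}; column 1 has {1,3,5}; that leaves 2.
At row 4, column 2: row 4 has {1,2,4,5}; column 2 has {1,2,5}; that leaves 3.
At row 5, column 1: row 5 has {1,2,5}; column 1 has {1,2,3,5}; that leaves 4.
At row 5, column 3: row 5 has {1,2,4,5}; column 3 has {1,2,4,5}; that leaves 3.
At row 1, column 2: row 1 has {1,2,5}; column 2 has {1,2,3,5}; that leaves 4.
At row 1, column 5: row 1 has {1,2,4,5}; column 5 has {1,2,4,5}; that leaves 3.

5 4 1 2 3 / 1 5 4 3 2 / 3 1 2 5 4 / 2 3 5 4 1 / 4 2 3 1 5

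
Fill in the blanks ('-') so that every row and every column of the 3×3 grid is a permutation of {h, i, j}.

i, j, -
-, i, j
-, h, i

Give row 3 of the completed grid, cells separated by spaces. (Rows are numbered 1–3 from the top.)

(r1,c3) = h
(r2,c1) = h
(r3,c1) = j

j h i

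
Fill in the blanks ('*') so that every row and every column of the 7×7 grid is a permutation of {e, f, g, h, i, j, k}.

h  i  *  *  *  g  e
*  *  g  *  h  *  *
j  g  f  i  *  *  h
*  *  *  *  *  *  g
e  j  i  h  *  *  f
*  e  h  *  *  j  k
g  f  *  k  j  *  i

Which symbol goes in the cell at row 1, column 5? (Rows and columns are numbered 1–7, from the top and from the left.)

Cell (r2,c2): row 2 has {g,h}; column 2 has {e,f,g,i,j} → k.
Cell (r2,c7): row 2 has {g,h,k}; column 7 has {e,f,g,h,i,k} → j.
Cell (r4,c2): row 4 has {g}; column 2 has {e,f,g,i,j,k} → h.
Cell (r5,c6): row 5 has {e,f,h,i,j}; column 6 has {g,j} → k.
Cell (r7,c3): row 7 has {f,g,i,j,k}; column 3 has {f,g,h,i} → e.
Cell (r7,c6): row 7 has {e,f,g,i,j,k}; column 6 has {g,j,k} → h.
Cell (r3,c6): row 3 has {f,g,h,i,j}; column 6 has {g,h,j,k} → e.
Cell (r5,c5): row 5 has {e,f,h,i,j,k}; column 5 has {h,j} → g.
Cell (r3,c5): row 3 has {e,f,g,h,i,j}; column 5 has {g,h,j} → k.
Cell (r1,c5): row 1 has {e,g,h,i}; column 5 has {g,h,j,k} → f.

f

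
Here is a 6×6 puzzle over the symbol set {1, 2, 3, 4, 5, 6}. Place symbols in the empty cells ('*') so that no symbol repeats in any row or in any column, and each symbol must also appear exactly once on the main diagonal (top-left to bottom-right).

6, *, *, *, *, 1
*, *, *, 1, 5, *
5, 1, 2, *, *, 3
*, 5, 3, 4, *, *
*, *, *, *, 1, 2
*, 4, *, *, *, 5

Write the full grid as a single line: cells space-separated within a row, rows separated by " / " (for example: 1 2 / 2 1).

6 2 4 5 3 1 / 2 3 6 1 5 4 / 5 1 2 6 4 3 / 1 5 3 4 2 6 / 4 6 5 3 1 2 / 3 4 1 2 6 5

(r2,c2) = 3
(r3,c4) = 6
(r3,c5) = 4
(r4,c6) = 6
(r5,c2) = 6
(r1,c2) = 2
(r1,c5) = 3
(r2,c6) = 4
(r4,c5) = 2
(r6,c5) = 6
(r1,c4) = 5
(r2,c1) = 2
(r2,c3) = 6
(r4,c1) = 1
(r5,c4) = 3
(r6,c1) = 3
(r6,c3) = 1
(r6,c4) = 2
(r1,c3) = 4
(r5,c1) = 4
(r5,c3) = 5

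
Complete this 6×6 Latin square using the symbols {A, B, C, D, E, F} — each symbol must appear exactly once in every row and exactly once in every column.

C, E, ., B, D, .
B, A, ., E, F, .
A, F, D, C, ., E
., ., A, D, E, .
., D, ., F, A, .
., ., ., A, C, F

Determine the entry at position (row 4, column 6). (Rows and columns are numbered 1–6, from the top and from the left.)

(r1,c3): row 1 has {B,C,D,E}; column 3 has {A,D}, so it must be F.
(r1,c6): row 1 has {B,C,D,E,F}; column 6 has {E,F}, so it must be A.
(r2,c3): row 2 has {A,B,E,F}; column 3 has {A,D,F}, so it must be C.
(r2,c6): row 2 has {A,B,C,E,F}; column 6 has {A,E,F}, so it must be D.
(r3,c5): row 3 has {A,C,D,E,F}; column 5 has {A,C,D,E,F}, so it must be B.
(r4,c1): row 4 has {A,D,E}; column 1 has {A,B,C}, so it must be F.
(r5,c1): row 5 has {A,D,F}; column 1 has {A,B,C,F}, so it must be E.
(r5,c3): row 5 has {A,D,E,F}; column 3 has {A,C,D,F}, so it must be B.
(r5,c6): row 5 has {A,B,D,E,F}; column 6 has {A,D,E,F}, so it must be C.
(r6,c1): row 6 has {A,C,F}; column 1 has {A,B,C,E,F}, so it must be D.
(r6,c2): row 6 has {A,C,D,F}; column 2 has {A,D,E,F}, so it must be B.
(r6,c3): row 6 has {A,B,C,D,F}; column 3 has {A,B,C,D,F}, so it must be E.
(r4,c2): row 4 has {A,D,E,F}; column 2 has {A,B,D,E,F}, so it must be C.
(r4,c6): row 4 has {A,C,D,E,F}; column 6 has {A,C,D,E,F}, so it must be B.

B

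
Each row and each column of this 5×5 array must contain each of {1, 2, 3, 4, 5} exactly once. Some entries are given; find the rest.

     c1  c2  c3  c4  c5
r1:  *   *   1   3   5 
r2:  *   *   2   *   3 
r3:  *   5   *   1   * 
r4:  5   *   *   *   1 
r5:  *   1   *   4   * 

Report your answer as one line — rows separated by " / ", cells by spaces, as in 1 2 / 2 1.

Cell (r2,c2): row 2 has {2,3}; column 2 has {1,5} → 4.
Cell (r2,c4): row 2 has {2,3,4}; column 4 has {1,3,4} → 5.
Cell (r4,c4): row 4 has {1,5}; column 4 has {1,3,4,5} → 2.
Cell (r5,c5): row 5 has {1,4}; column 5 has {1,3,5} → 2.
Cell (r1,c2): row 1 has {1,3,5}; column 2 has {1,4,5} → 2.
Cell (r2,c1): row 2 has {2,3,4,5}; column 1 has {5} → 1.
Cell (r3,c5): row 3 has {1,5}; column 5 has {1,2,3,5} → 4.
Cell (r4,c2): row 4 has {1,2,5}; column 2 has {1,2,4,5} → 3.
Cell (r4,c3): row 4 has {1,2,3,5}; column 3 has {1,2} → 4.
Cell (r5,c1): row 5 has {1,2,4}; column 1 has {1,5} → 3.
Cell (r5,c3): row 5 has {1,2,3,4}; column 3 has {1,2,4} → 5.
Cell (r1,c1): row 1 has {1,2,3,5}; column 1 has {1,3,5} → 4.
Cell (r3,c1): row 3 has {1,4,5}; column 1 has {1,3,4,5} → 2.
Cell (r3,c3): row 3 has {1,2,4,5}; column 3 has {1,2,4,5} → 3.

4 2 1 3 5 / 1 4 2 5 3 / 2 5 3 1 4 / 5 3 4 2 1 / 3 1 5 4 2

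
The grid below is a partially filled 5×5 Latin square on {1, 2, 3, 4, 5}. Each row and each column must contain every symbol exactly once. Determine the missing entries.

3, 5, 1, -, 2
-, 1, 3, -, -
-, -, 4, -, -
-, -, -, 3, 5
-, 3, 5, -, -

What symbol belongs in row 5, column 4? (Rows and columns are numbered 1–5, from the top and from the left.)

(r1,c4) = 4
(r2,c5) = 4
(r3,c2) = 2
(r4,c2) = 4
(r4,c3) = 2
(r5,c5) = 1
(r3,c5) = 3
(r4,c1) = 1
(r5,c4) = 2

2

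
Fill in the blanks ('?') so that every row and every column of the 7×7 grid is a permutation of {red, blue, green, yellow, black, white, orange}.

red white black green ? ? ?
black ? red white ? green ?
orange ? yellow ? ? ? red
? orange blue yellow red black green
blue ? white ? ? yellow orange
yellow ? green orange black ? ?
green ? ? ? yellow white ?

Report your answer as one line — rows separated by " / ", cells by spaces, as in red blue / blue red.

red white black green blue orange yellow / black yellow red white orange green blue / orange green yellow black white blue red / white orange blue yellow red black green / blue black white red green yellow orange / yellow blue green orange black red white / green red orange blue yellow white black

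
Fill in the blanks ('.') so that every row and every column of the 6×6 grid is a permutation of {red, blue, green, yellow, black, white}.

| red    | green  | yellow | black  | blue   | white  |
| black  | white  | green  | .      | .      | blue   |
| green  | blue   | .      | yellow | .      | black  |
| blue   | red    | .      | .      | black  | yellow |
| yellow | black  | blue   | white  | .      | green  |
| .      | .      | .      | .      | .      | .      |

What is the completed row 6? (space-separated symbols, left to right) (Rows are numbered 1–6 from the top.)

(r2,c4) = red
(r2,c5) = yellow
(r4,c3) = white
(r4,c4) = green
(r5,c5) = red
(r6,c1) = white
(r6,c2) = yellow
(r6,c4) = blue
(r6,c5) = green
(r6,c6) = red
(r3,c3) = red
(r3,c5) = white
(r6,c3) = black

white yellow black blue green red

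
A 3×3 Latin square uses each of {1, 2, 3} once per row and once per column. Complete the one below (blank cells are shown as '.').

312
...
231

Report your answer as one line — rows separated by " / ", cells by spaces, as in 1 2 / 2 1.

3 1 2 / 1 2 3 / 2 3 1

(r2,c1) = 1
(r2,c2) = 2
(r2,c3) = 3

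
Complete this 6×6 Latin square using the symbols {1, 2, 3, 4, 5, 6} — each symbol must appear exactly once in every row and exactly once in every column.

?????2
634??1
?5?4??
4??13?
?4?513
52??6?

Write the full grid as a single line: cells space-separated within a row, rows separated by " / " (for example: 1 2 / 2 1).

3 1 5 6 4 2 / 6 3 4 2 5 1 / 1 5 3 4 2 6 / 4 6 2 1 3 5 / 2 4 6 5 1 3 / 5 2 1 3 6 4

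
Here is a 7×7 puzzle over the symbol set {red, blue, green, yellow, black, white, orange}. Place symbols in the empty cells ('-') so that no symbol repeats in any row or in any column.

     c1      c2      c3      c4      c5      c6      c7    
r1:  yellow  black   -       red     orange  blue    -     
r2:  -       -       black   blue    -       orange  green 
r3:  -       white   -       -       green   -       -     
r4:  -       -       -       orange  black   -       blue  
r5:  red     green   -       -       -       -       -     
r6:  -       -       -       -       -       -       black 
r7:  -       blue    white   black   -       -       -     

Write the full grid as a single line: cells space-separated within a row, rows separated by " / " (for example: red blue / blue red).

(r1,c3) = green
(r1,c7) = white
(r2,c1) = white
(r3,c4) = yellow
(r4,c1) = green
(r5,c4) = white
(r6,c4) = green
(r7,c1) = orange
(r6,c1) = blue
(r3,c1) = black
(r3,c6) = red
(r3,c7) = orange
(r5,c7) = yellow
(r7,c7) = red
(r3,c3) = blue
(r5,c3) = orange
(r5,c5) = blue
(r5,c6) = black
(r7,c5) = yellow
(r7,c6) = green
(r2,c5) = red
(r6,c5) = white
(r6,c6) = yellow
(r2,c2) = yellow
(r4,c2) = red
(r4,c3) = yellow
(r4,c6) = white
(r6,c2) = orange
(r6,c3) = red

yellow black green red orange blue white / white yellow black blue red orange green / black white blue yellow green red orange / green red yellow orange black white blue / red green orange white blue black yellow / blue orange red green white yellow black / orange blue white black yellow green red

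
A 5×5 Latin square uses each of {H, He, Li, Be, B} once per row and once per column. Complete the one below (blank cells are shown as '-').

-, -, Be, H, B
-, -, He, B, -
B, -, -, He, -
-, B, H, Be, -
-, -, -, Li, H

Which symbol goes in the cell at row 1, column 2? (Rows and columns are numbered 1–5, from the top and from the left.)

Li

Cell (r3,c3): row 3 has {He,B}; column 3 has {H,He,Be} → Li.
Cell (r3,c5): row 3 has {He,Li,B}; column 5 has {H,B} → Be.
Cell (r5,c3): row 5 has {H,Li}; column 3 has {H,He,Li,Be} → B.
Cell (r2,c5): row 2 has {He,B}; column 5 has {H,Be,B} → Li.
Cell (r3,c2): row 3 has {He,Li,Be,B}; column 2 has {B} → H.
Cell (r4,c5): row 4 has {H,Be,B}; column 5 has {H,Li,Be,B} → He.
Cell (r2,c2): row 2 has {He,Li,B}; column 2 has {H,B} → Be.
Cell (r4,c1): row 4 has {H,He,Be,B}; column 1 has {B} → Li.
Cell (r5,c2): row 5 has {H,Li,B}; column 2 has {H,Be,B} → He.
Cell (r1,c1): row 1 has {H,Be,B}; column 1 has {Li,B} → He.
Cell (r1,c2): row 1 has {H,He,Be,B}; column 2 has {H,He,Be,B} → Li.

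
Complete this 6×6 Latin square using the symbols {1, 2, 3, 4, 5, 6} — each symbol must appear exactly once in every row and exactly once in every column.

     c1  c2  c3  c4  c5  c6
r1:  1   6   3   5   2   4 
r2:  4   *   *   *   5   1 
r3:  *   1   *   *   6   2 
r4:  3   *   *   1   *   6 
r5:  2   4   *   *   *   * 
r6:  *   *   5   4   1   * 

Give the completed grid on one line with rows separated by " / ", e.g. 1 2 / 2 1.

1 6 3 5 2 4 / 4 3 6 2 5 1 / 5 1 4 3 6 2 / 3 5 2 1 4 6 / 2 4 1 6 3 5 / 6 2 5 4 1 3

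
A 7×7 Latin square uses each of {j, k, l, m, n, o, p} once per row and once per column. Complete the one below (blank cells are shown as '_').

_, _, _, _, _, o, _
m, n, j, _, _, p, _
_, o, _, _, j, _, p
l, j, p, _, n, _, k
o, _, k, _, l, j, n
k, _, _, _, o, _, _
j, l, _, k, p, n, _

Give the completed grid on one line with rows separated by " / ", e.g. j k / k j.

Cell (r2,c5): row 2 has {j,m,n,p}; column 5 has {j,l,n,o,p} → k.
Cell (r3,c1): row 3 has {j,o,p}; column 1 has {j,k,l,m,o} → n.
Cell (r4,c6): row 4 has {j,k,l,n,p}; column 6 has {j,n,o,p} → m.
Cell (r6,c6): row 6 has {k,o}; column 6 has {j,m,n,o,p} → l.
Cell (r1,c1): row 1 has {o}; column 1 has {j,k,l,m,n,o} → p.
Cell (r1,c5): row 1 has {o,p}; column 5 has {j,k,l,n,o,p} → m.
Cell (r3,c6): row 3 has {j,n,o,p}; column 6 has {j,l,m,n,o,p} → k.
Cell (r4,c4): row 4 has {j,k,l,m,n,p}; column 4 has {k} → o.
Cell (r1,c2): row 1 has {m,o,p}; column 2 has {j,l,n,o} → k.
Cell (r2,c4): row 2 has {j,k,m,n,p}; column 4 has {k,o} → l.
Cell (r2,c7): row 2 has {j,k,l,m,n,p}; column 7 has {k,n,p} → o.
Cell (r3,c4): row 3 has {j,k,n,o,p}; column 4 has {k,l,o} → m.
Cell (r5,c4): row 5 has {j,k,l,n,o}; column 4 has {k,l,m,o} → p.
Cell (r7,c7): row 7 has {j,k,l,n,p}; column 7 has {k,n,o,p} → m.
Cell (r3,c3): row 3 has {j,k,m,n,o,p}; column 3 has {j,k,p} → l.
Cell (r5,c2): row 5 has {j,k,l,n,o,p}; column 2 has {j,k,l,n,o} → m.
Cell (r6,c2): row 6 has {k,l,o}; column 2 has {j,k,l,m,n,o} → p.
Cell (r6,c7): row 6 has {k,l,o,p}; column 7 has {k,m,n,o,p} → j.
Cell (r7,c3): row 7 has {j,k,l,m,n,p}; column 3 has {j,k,l,p} → o.
Cell (r1,c3): row 1 has {k,m,o,p}; column 3 has {j,k,l,o,p} → n.
Cell (r1,c4): row 1 has {k,m,n,o,p}; column 4 has {k,l,m,o,p} → j.
Cell (r1,c7): row 1 has {j,k,m,n,o,p}; column 7 has {j,k,m,n,o,p} → l.
Cell (r6,c3): row 6 has {j,k,l,o,p}; column 3 has {j,k,l,n,o,p} → m.
Cell (r6,c4): row 6 has {j,k,l,m,o,p}; column 4 has {j,k,l,m,o,p} → n.

p k n j m o l / m n j l k p o / n o l m j k p / l j p o n m k / o m k p l j n / k p m n o l j / j l o k p n m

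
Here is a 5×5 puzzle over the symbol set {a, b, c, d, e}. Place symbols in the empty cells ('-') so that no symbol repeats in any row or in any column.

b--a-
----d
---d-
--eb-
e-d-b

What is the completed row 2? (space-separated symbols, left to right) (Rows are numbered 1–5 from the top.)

(r1,c3): row 1 has {a,b}; column 3 has {d,e}, so it must be c.
(r1,c5): row 1 has {a,b,c}; column 5 has {b,d}, so it must be e.
(r5,c4): row 5 has {b,d,e}; column 4 has {a,b,d}, so it must be c.
(r1,c2): row 1 has {a,b,c,e}; column 2 is empty so far, so it must be d.
(r2,c4): row 2 has {d}; column 4 has {a,b,c,d}, so it must be e.
(r5,c2): row 5 has {b,c,d,e}; column 2 has {d}, so it must be a.
(r4,c2): row 4 has {b,e}; column 2 has {a,d}, so it must be c.
(r4,c5): row 4 has {b,c,e}; column 5 has {b,d,e}, so it must be a.
(r2,c2): row 2 has {d,e}; column 2 has {a,c,d}, so it must be b.
(r2,c3): row 2 has {b,d,e}; column 3 has {c,d,e}, so it must be a.
(r3,c2): row 3 has {d}; column 2 has {a,b,c,d}, so it must be e.
(r3,c3): row 3 has {d,e}; column 3 has {a,c,d,e}, so it must be b.
(r3,c5): row 3 has {b,d,e}; column 5 has {a,b,d,e}, so it must be c.
(r4,c1): row 4 has {a,b,c,e}; column 1 has {b,e}, so it must be d.
(r2,c1): row 2 has {a,b,d,e}; column 1 has {b,d,e}, so it must be c.

c b a e d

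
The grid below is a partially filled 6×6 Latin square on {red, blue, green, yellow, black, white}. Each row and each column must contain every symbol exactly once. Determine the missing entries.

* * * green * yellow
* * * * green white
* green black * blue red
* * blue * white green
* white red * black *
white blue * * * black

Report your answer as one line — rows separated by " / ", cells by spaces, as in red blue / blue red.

blue black white green red yellow / black red yellow blue green white / yellow green black white blue red / red yellow blue black white green / green white red yellow black blue / white blue green red yellow black

(r1,c3) = white
(r1,c5) = red
(r2,c3) = yellow
(r3,c1) = yellow
(r3,c4) = white
(r5,c6) = blue
(r6,c3) = green
(r6,c5) = yellow
(r1,c2) = black
(r2,c2) = red
(r4,c2) = yellow
(r5,c1) = green
(r5,c4) = yellow
(r6,c4) = red
(r1,c1) = blue
(r2,c1) = black
(r2,c4) = blue
(r4,c1) = red
(r4,c4) = black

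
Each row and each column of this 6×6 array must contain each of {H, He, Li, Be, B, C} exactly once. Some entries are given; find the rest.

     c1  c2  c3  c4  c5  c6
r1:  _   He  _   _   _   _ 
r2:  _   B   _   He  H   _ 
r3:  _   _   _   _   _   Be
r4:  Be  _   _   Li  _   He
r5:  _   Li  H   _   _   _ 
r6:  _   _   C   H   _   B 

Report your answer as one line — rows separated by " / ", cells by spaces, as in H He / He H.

B He Li C Be H / C B Be He H Li / H C He B Li Be / Be H B Li C He / He Li H Be B C / Li Be C H He B

row 4 has {He,Li,Be}; column 3 has {H,C} — only B is left for (r4,c3).
row 4 has {He,Li,Be,B}; column 5 has {H} — only C is left for (r4,c5).
row 5 has {H,Li}; column 6 has {He,Be,B} — only C is left for (r5,c6).
row 6 has {H,B,C}; column 2 has {He,Li,B} — only Be is left for (r6,c2).
row 2 has {H,He,B}; column 6 has {He,Be,B,C} — only Li is left for (r2,c6).
row 4 has {He,Li,Be,B,C}; column 2 has {He,Li,Be,B} — only H is left for (r4,c2).
row 1 has {He}; column 6 has {He,Li,Be,B,C} — only H is left for (r1,c6).
row 2 has {H,He,Li,B}; column 1 has {Be} — only C is left for (r2,c1).
row 2 has {H,He,Li,B,C}; column 3 has {H,B,C} — only Be is left for (r2,c3).
row 3 has {Be}; column 2 has {H,He,Li,Be,B} — only C is left for (r3,c2).
row 3 has {Be,C}; column 4 has {H,He,Li} — only B is left for (r3,c4).
row 5 has {H,Li,C}; column 4 has {H,He,Li,B} — only Be is left for (r5,c4).
row 1 has {H,He}; column 3 has {H,Be,B,C} — only Li is left for (r1,c3).
row 1 has {H,He,Li}; column 4 has {H,He,Li,Be,B} — only C is left for (r1,c4).
row 3 has {Be,B,C}; column 3 has {H,Li,Be,B,C} — only He is left for (r3,c3).
row 3 has {He,Be,B,C}; column 5 has {H,C} — only Li is left for (r3,c5).
row 6 has {H,Be,B,C}; column 5 has {H,Li,C} — only He is left for (r6,c5).
row 1 has {H,He,Li,C}; column 1 has {Be,C} — only B is left for (r1,c1).
row 1 has {H,He,Li,B,C}; column 5 has {H,He,Li,C} — only Be is left for (r1,c5).
row 3 has {He,Li,Be,B,C}; column 1 has {Be,B,C} — only H is left for (r3,c1).
row 5 has {H,Li,Be,C}; column 1 has {H,Be,B,C} — only He is left for (r5,c1).
row 5 has {H,He,Li,Be,C}; column 5 has {H,He,Li,Be,C} — only B is left for (r5,c5).
row 6 has {H,He,Be,B,C}; column 1 has {H,He,Be,B,C} — only Li is left for (r6,c1).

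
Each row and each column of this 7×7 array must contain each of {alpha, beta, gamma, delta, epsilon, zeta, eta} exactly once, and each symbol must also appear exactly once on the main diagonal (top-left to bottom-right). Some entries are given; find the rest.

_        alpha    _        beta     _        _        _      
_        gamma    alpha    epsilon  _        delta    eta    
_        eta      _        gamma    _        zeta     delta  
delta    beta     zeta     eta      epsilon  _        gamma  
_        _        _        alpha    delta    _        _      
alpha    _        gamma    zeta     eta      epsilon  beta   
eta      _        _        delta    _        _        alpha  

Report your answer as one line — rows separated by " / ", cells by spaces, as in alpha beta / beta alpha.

(r1,c1): row 1 has {alpha,beta}; column 1 has {alpha,delta,eta}; the diagonal has {alpha,gamma,delta,epsilon,eta}, so it must be zeta.
(r1,c5): row 1 has {alpha,beta,zeta}; column 5 has {delta,epsilon,eta}, so it must be gamma.
(r1,c6): row 1 has {alpha,beta,gamma,zeta}; column 6 has {delta,epsilon,zeta}, so it must be eta.
(r1,c7): row 1 has {alpha,beta,gamma,zeta,eta}; column 7 has {alpha,beta,gamma,delta,eta}, so it must be epsilon.
(r2,c1): row 2 has {alpha,gamma,delta,epsilon,eta}; column 1 has {alpha,delta,zeta,eta}, so it must be beta.
(r2,c5): row 2 has {alpha,beta,gamma,delta,epsilon,eta}; column 5 has {gamma,delta,epsilon,eta}, so it must be zeta.
(r3,c1): row 3 has {gamma,delta,zeta,eta}; column 1 has {alpha,beta,delta,zeta,eta}, so it must be epsilon.
(r3,c3): row 3 has {gamma,delta,epsilon,zeta,eta}; column 3 has {alpha,gamma,zeta}; the diagonal has {alpha,gamma,delta,epsilon,zeta,eta}, so it must be beta.
(r3,c5): row 3 has {beta,gamma,delta,epsilon,zeta,eta}; column 5 has {gamma,delta,epsilon,zeta,eta}, so it must be alpha.
(r4,c6): row 4 has {beta,gamma,delta,epsilon,zeta,eta}; column 6 has {delta,epsilon,zeta,eta}, so it must be alpha.
(r5,c1): row 5 has {alpha,delta}; column 1 has {alpha,beta,delta,epsilon,zeta,eta}, so it must be gamma.
(r5,c6): row 5 has {alpha,gamma,delta}; column 6 has {alpha,delta,epsilon,zeta,eta}, so it must be beta.
(r5,c7): row 5 has {alpha,beta,gamma,delta}; column 7 has {alpha,beta,gamma,delta,epsilon,eta}, so it must be zeta.
(r6,c2): row 6 has {alpha,beta,gamma,epsilon,zeta,eta}; column 2 has {alpha,beta,gamma,eta}, so it must be delta.
(r7,c3): row 7 has {alpha,delta,eta}; column 3 has {alpha,beta,gamma,zeta}, so it must be epsilon.
(r7,c5): row 7 has {alpha,delta,epsilon,eta}; column 5 has {alpha,gamma,delta,epsilon,zeta,eta}, so it must be beta.
(r7,c6): row 7 has {alpha,beta,delta,epsilon,eta}; column 6 has {alpha,beta,delta,epsilon,zeta,eta}, so it must be gamma.
(r1,c3): row 1 has {alpha,beta,gamma,epsilon,zeta,eta}; column 3 has {alpha,beta,gamma,epsilon,zeta}, so it must be delta.
(r5,c2): row 5 has {alpha,beta,gamma,delta,zeta}; column 2 has {alpha,beta,gamma,delta,eta}, so it must be epsilon.
(r5,c3): row 5 has {alpha,beta,gamma,delta,epsilon,zeta}; column 3 has {alpha,beta,gamma,delta,epsilon,zeta}, so it must be eta.
(r7,c2): row 7 has {alpha,beta,gamma,delta,epsilon,eta}; column 2 has {alpha,beta,gamma,delta,epsilon,eta}, so it must be zeta.

zeta alpha delta beta gamma eta epsilon / beta gamma alpha epsilon zeta delta eta / epsilon eta beta gamma alpha zeta delta / delta beta zeta eta epsilon alpha gamma / gamma epsilon eta alpha delta beta zeta / alpha delta gamma zeta eta epsilon beta / eta zeta epsilon delta beta gamma alpha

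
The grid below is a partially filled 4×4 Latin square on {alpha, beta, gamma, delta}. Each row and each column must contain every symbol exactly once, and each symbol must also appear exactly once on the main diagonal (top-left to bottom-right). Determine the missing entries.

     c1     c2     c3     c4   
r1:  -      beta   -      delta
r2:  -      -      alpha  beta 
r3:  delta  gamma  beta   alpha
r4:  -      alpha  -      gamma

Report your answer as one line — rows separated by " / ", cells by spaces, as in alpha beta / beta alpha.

alpha beta gamma delta / gamma delta alpha beta / delta gamma beta alpha / beta alpha delta gamma

(r1,c1) = alpha
(r1,c3) = gamma
(r2,c1) = gamma
(r2,c2) = delta
(r4,c1) = beta
(r4,c3) = delta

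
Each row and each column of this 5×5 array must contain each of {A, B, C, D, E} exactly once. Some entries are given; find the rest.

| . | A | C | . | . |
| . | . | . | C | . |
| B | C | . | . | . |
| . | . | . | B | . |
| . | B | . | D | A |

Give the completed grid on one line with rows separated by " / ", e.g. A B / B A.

(r1,c4): row 1 has {A,C}; column 4 has {B,C,D}, so it must be E.
(r3,c4): row 3 has {B,C}; column 4 has {B,C,D,E}, so it must be A.
(r5,c3): row 5 has {A,B,D}; column 3 has {C}, so it must be E.
(r1,c1): row 1 has {A,C,E}; column 1 has {B}, so it must be D.
(r1,c5): row 1 has {A,C,D,E}; column 5 has {A}, so it must be B.
(r3,c3): row 3 has {A,B,C}; column 3 has {C,E}, so it must be D.
(r3,c5): row 3 has {A,B,C,D}; column 5 has {A,B}, so it must be E.
(r4,c3): row 4 has {B}; column 3 has {C,D,E}, so it must be A.
(r5,c1): row 5 has {A,B,D,E}; column 1 has {B,D}, so it must be C.
(r2,c3): row 2 has {C}; column 3 has {A,C,D,E}, so it must be B.
(r2,c5): row 2 has {B,C}; column 5 has {A,B,E}, so it must be D.
(r4,c1): row 4 has {A,B}; column 1 has {B,C,D}, so it must be E.
(r4,c2): row 4 has {A,B,E}; column 2 has {A,B,C}, so it must be D.
(r4,c5): row 4 has {A,B,D,E}; column 5 has {A,B,D,E}, so it must be C.
(r2,c1): row 2 has {B,C,D}; column 1 has {B,C,D,E}, so it must be A.
(r2,c2): row 2 has {A,B,C,D}; column 2 has {A,B,C,D}, so it must be E.

D A C E B / A E B C D / B C D A E / E D A B C / C B E D A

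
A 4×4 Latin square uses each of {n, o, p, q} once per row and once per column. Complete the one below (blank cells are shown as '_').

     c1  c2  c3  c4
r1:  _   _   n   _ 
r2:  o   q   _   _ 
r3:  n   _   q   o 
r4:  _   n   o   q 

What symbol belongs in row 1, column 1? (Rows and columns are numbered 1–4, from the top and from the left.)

(r1,c4) = p
(r2,c3) = p
(r2,c4) = n
(r3,c2) = p
(r4,c1) = p
(r1,c1) = q

q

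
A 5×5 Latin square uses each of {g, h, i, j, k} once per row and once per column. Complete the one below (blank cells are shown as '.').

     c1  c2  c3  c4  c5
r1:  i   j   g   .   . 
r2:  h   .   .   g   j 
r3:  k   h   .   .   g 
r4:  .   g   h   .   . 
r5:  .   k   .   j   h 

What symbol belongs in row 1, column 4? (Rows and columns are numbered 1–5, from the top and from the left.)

h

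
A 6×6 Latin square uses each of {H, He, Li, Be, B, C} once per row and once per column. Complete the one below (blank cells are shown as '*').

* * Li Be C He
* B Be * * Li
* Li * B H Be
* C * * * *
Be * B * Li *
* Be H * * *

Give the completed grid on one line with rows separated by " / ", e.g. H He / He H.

B H Li Be C He / C B Be H He Li / He Li C B H Be / H C He Li Be B / Be He B C Li H / Li Be H He B C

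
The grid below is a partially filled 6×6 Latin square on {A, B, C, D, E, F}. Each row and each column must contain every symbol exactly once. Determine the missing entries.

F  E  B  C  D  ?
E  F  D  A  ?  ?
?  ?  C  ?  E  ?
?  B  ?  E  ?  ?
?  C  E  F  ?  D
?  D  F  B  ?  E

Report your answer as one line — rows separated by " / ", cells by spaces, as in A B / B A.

F E B C D A / E F D A C B / B A C D E F / D B A E F C / A C E F B D / C D F B A E

At row 1, column 6: row 1 has {B,C,D,E,F}; column 6 has {D,E}; that leaves A.
At row 3, column 2: row 3 has {C,E}; column 2 has {B,C,D,E,F}; that leaves A.
At row 3, column 4: row 3 has {A,C,E}; column 4 has {A,B,C,E,F}; that leaves D.
At row 4, column 3: row 4 has {B,E}; column 3 has {B,C,D,E,F}; that leaves A.
At row 3, column 1: row 3 has {A,C,D,E}; column 1 has {E,F}; that leaves B.
At row 3, column 6: row 3 has {A,B,C,D,E}; column 6 has {A,D,E}; that leaves F.
At row 4, column 6: row 4 has {A,B,E}; column 6 has {A,D,E,F}; that leaves C.
At row 5, column 1: row 5 has {C,D,E,F}; column 1 has {B,E,F}; that leaves A.
At row 5, column 5: row 5 has {A,C,D,E,F}; column 5 has {D,E}; that leaves B.
At row 6, column 1: row 6 has {B,D,E,F}; column 1 has {A,B,E,F}; that leaves C.
At row 6, column 5: row 6 has {B,C,D,E,F}; column 5 has {B,D,E}; that leaves A.
At row 2, column 5: row 2 has {A,D,E,F}; column 5 has {A,B,D,E}; that leaves C.
At row 2, column 6: row 2 has {A,C,D,E,F}; column 6 has {A,C,D,E,F}; that leaves B.
At row 4, column 1: row 4 has {A,B,C,E}; column 1 has {A,B,C,E,F}; that leaves D.
At row 4, column 5: row 4 has {A,B,C,D,E}; column 5 has {A,B,C,D,E}; that leaves F.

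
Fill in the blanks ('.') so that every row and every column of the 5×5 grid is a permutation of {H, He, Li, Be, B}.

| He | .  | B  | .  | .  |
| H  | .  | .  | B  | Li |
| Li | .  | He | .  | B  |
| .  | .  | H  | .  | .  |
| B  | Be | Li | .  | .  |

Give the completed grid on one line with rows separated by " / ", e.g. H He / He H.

At row 2, column 2: row 2 has {H,Li,B}; column 2 has {Be}; that leaves He.
At row 2, column 3: row 2 has {H,He,Li,B}; column 3 has {H,He,Li,B}; that leaves Be.
At row 3, column 2: row 3 has {He,Li,B}; column 2 has {He,Be}; that leaves H.
At row 3, column 4: row 3 has {H,He,Li,B}; column 4 has {B}; that leaves Be.
At row 4, column 1: row 4 has {H}; column 1 has {H,He,Li,B}; that leaves Be.
At row 4, column 5: row 4 has {H,Be}; column 5 has {Li,B}; that leaves He.
At row 5, column 5: row 5 has {Li,Be,B}; column 5 has {He,Li,B}; that leaves H.
At row 1, column 2: row 1 has {He,B}; column 2 has {H,He,Be}; that leaves Li.
At row 1, column 4: row 1 has {He,Li,B}; column 4 has {Be,B}; that leaves H.
At row 1, column 5: row 1 has {H,He,Li,B}; column 5 has {H,He,Li,B}; that leaves Be.
At row 4, column 2: row 4 has {H,He,Be}; column 2 has {H,He,Li,Be}; that leaves B.
At row 4, column 4: row 4 has {H,He,Be,B}; column 4 has {H,Be,B}; that leaves Li.
At row 5, column 4: row 5 has {H,Li,Be,B}; column 4 has {H,Li,Be,B}; that leaves He.

He Li B H Be / H He Be B Li / Li H He Be B / Be B H Li He / B Be Li He H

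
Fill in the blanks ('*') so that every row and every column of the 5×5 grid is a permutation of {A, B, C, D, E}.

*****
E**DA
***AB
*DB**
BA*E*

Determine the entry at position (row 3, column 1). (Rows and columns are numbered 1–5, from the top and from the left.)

D

(r2,c3) = C
(r4,c4) = C
(r4,c5) = E
(r5,c3) = D
(r5,c5) = C
(r1,c4) = B
(r1,c5) = D
(r2,c2) = B
(r3,c3) = E
(r4,c1) = A
(r1,c1) = C
(r1,c2) = E
(r1,c3) = A
(r3,c1) = D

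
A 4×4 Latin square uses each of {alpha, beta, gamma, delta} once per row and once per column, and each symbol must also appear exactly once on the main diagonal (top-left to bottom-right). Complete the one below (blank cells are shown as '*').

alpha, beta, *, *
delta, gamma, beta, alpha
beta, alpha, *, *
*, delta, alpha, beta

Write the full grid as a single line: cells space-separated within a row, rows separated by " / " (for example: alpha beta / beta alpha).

alpha beta gamma delta / delta gamma beta alpha / beta alpha delta gamma / gamma delta alpha beta

Cell (r3,c3): row 3 has {alpha,beta}; column 3 has {alpha,beta}; the diagonal has {alpha,beta,gamma} → delta.
Cell (r3,c4): row 3 has {alpha,beta,delta}; column 4 has {alpha,beta} → gamma.
Cell (r4,c1): row 4 has {alpha,beta,delta}; column 1 has {alpha,beta,delta} → gamma.
Cell (r1,c3): row 1 has {alpha,beta}; column 3 has {alpha,beta,delta} → gamma.
Cell (r1,c4): row 1 has {alpha,beta,gamma}; column 4 has {alpha,beta,gamma} → delta.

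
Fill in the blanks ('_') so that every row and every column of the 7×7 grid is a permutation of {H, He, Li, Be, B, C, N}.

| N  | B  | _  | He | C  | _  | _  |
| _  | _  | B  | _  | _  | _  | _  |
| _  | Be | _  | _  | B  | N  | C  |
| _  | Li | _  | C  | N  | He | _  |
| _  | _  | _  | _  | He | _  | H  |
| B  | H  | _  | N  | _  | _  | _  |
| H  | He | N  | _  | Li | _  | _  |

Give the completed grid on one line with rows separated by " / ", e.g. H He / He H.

N B Be He C H Li / He C B Li H Be N / Li Be He H B N C / Be Li H C N He B / C N Li Be He B H / B H C N Be Li He / H He N B Li C Be

(r4,c1) = Be
(r4,c3) = H
(r4,c7) = B
(r6,c5) = Be
(r7,c7) = Be
(r1,c7) = Li
(r2,c5) = H
(r6,c7) = He
(r7,c4) = B
(r7,c6) = C
(r1,c3) = Be
(r1,c6) = H
(r2,c7) = N
(r6,c6) = Li
(r2,c2) = C
(r2,c6) = Be
(r5,c2) = N
(r5,c6) = B
(r6,c3) = C
(r2,c4) = Li
(r3,c4) = H
(r5,c3) = Li
(r5,c4) = Be
(r2,c1) = He
(r3,c1) = Li
(r3,c3) = He
(r5,c1) = C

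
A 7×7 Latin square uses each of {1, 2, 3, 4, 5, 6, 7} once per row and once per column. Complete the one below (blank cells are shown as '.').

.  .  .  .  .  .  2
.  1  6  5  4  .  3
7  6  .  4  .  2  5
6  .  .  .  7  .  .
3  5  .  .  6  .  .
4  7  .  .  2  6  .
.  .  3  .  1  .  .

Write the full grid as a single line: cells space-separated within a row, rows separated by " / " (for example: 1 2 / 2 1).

(r2,c1) = 2
(r2,c6) = 7
(r3,c3) = 1
(r3,c5) = 3
(r6,c3) = 5
(r6,c7) = 1
(r7,c1) = 5
(r7,c6) = 4
(r1,c1) = 1
(r1,c5) = 5
(r1,c6) = 3
(r4,c7) = 4
(r5,c6) = 1
(r5,c7) = 7
(r6,c4) = 3
(r7,c2) = 2
(r7,c7) = 6
(r1,c2) = 4
(r1,c3) = 7
(r1,c4) = 6
(r4,c2) = 3
(r4,c3) = 2
(r4,c4) = 1
(r4,c6) = 5
(r5,c3) = 4
(r5,c4) = 2
(r7,c4) = 7

1 4 7 6 5 3 2 / 2 1 6 5 4 7 3 / 7 6 1 4 3 2 5 / 6 3 2 1 7 5 4 / 3 5 4 2 6 1 7 / 4 7 5 3 2 6 1 / 5 2 3 7 1 4 6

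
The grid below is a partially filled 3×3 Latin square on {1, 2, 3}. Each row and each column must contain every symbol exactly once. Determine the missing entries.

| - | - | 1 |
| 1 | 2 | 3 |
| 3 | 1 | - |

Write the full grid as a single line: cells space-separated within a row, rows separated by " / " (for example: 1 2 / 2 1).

(r1,c1) = 2
(r1,c2) = 3
(r3,c3) = 2

2 3 1 / 1 2 3 / 3 1 2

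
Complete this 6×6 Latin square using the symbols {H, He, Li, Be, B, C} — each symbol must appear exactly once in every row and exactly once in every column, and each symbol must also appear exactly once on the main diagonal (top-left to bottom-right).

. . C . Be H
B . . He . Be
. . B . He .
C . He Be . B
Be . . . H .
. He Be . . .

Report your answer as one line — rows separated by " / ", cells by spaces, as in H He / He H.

(r4,c5) = Li
(r5,c3) = Li
(r2,c3) = H
(r2,c5) = C
(r4,c2) = H
(r6,c5) = B
(r2,c2) = Li
(r6,c6) = C
(r1,c1) = He
(r1,c2) = B
(r1,c4) = Li
(r3,c6) = Li
(r5,c2) = C
(r5,c4) = B
(r5,c6) = He
(r6,c4) = H
(r3,c1) = H
(r3,c2) = Be
(r3,c4) = C
(r6,c1) = Li

He B C Li Be H / B Li H He C Be / H Be B C He Li / C H He Be Li B / Be C Li B H He / Li He Be H B C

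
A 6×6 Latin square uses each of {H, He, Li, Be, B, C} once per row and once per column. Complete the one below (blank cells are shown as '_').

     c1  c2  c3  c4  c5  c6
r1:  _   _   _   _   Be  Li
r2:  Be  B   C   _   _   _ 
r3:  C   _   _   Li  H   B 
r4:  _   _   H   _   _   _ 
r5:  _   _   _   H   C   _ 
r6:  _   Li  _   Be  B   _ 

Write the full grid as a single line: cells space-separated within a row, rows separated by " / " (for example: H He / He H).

He H B C Be Li / Be B C He Li H / C He Be Li H B / Li C H B He Be / B Be Li H C He / H Li He Be B C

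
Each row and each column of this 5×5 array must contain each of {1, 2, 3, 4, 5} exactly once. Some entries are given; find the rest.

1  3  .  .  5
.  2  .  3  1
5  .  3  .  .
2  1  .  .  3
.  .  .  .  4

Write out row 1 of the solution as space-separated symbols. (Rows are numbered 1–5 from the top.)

1 3 2 4 5

(r2,c1) = 4
(r2,c3) = 5
(r3,c2) = 4
(r3,c5) = 2
(r4,c3) = 4
(r4,c4) = 5
(r5,c1) = 3
(r5,c2) = 5
(r1,c3) = 2
(r1,c4) = 4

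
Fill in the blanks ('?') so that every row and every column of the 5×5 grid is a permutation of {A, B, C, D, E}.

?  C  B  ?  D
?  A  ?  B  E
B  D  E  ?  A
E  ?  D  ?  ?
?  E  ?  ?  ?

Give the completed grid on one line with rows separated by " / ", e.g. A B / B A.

(r1,c1) = A
(r1,c4) = E
(r2,c3) = C
(r3,c4) = C
(r4,c2) = B
(r4,c4) = A
(r4,c5) = C
(r5,c3) = A
(r5,c4) = D
(r5,c5) = B
(r2,c1) = D
(r5,c1) = C

A C B E D / D A C B E / B D E C A / E B D A C / C E A D B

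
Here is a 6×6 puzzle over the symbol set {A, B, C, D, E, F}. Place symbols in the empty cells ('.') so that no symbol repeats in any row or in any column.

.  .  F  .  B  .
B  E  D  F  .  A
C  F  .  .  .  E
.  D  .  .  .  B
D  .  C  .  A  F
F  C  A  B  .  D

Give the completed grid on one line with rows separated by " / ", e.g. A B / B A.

At row 1, column 2: row 1 has {B,F}; column 2 has {C,D,E,F}; that leaves A.
At row 1, column 6: row 1 has {A,B,F}; column 6 has {A,B,D,E,F}; that leaves C.
At row 2, column 5: row 2 has {A,B,D,E,F}; column 5 has {A,B}; that leaves C.
At row 3, column 3: row 3 has {C,E,F}; column 3 has {A,C,D,F}; that leaves B.
At row 3, column 5: row 3 has {B,C,E,F}; column 5 has {A,B,C}; that leaves D.
At row 4, column 3: row 4 has {B,D}; column 3 has {A,B,C,D,F}; that leaves E.
At row 4, column 5: row 4 has {B,D,E}; column 5 has {A,B,C,D}; that leaves F.
At row 5, column 2: row 5 has {A,C,D,F}; column 2 has {A,C,D,E,F}; that leaves B.
At row 5, column 4: row 5 has {A,B,C,D,F}; column 4 has {B,F}; that leaves E.
At row 6, column 5: row 6 has {A,B,C,D,F}; column 5 has {A,B,C,D,F}; that leaves E.
At row 1, column 1: row 1 has {A,B,C,F}; column 1 has {B,C,D,F}; that leaves E.
At row 1, column 4: row 1 has {A,B,C,E,F}; column 4 has {B,E,F}; that leaves D.
At row 3, column 4: row 3 has {B,C,D,E,F}; column 4 has {B,D,E,F}; that leaves A.
At row 4, column 1: row 4 has {B,D,E,F}; column 1 has {B,C,D,E,F}; that leaves A.
At row 4, column 4: row 4 has {A,B,D,E,F}; column 4 has {A,B,D,E,F}; that leaves C.

E A F D B C / B E D F C A / C F B A D E / A D E C F B / D B C E A F / F C A B E D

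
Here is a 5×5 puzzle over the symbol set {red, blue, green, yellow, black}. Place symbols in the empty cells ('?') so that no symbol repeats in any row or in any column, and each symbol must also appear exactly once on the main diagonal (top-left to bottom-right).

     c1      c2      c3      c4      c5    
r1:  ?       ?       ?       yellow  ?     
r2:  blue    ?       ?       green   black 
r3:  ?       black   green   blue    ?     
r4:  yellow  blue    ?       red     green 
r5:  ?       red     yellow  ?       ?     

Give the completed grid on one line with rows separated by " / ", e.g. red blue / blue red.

black green blue yellow red / blue yellow red green black / red black green blue yellow / yellow blue black red green / green red yellow black blue

(r1,c1): row 1 has {yellow}; column 1 has {blue,yellow}; the diagonal has {red,green}, so it must be black.
(r1,c2): row 1 has {yellow,black}; column 2 has {red,blue,black}, so it must be green.
(r2,c2): row 2 has {blue,green,black}; column 2 has {red,blue,green,black}; the diagonal has {red,green,black}, so it must be yellow.
(r2,c3): row 2 has {blue,green,yellow,black}; column 3 has {green,yellow}, so it must be red.
(r3,c1): row 3 has {blue,green,black}; column 1 has {blue,yellow,black}, so it must be red.
(r3,c5): row 3 has {red,blue,green,black}; column 5 has {green,black}, so it must be yellow.
(r4,c3): row 4 has {red,blue,green,yellow}; column 3 has {red,green,yellow}, so it must be black.
(r5,c1): row 5 has {red,yellow}; column 1 has {red,blue,yellow,black}, so it must be green.
(r5,c4): row 5 has {red,green,yellow}; column 4 has {red,blue,green,yellow}, so it must be black.
(r5,c5): row 5 has {red,green,yellow,black}; column 5 has {green,yellow,black}; the diagonal has {red,green,yellow,black}, so it must be blue.
(r1,c3): row 1 has {green,yellow,black}; column 3 has {red,green,yellow,black}, so it must be blue.
(r1,c5): row 1 has {blue,green,yellow,black}; column 5 has {blue,green,yellow,black}, so it must be red.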